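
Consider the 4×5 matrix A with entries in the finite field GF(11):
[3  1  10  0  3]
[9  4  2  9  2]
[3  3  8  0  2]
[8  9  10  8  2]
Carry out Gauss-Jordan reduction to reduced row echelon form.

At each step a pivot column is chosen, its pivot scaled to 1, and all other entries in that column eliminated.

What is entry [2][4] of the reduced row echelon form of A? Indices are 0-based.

M[2][4] = 5

step 1: normalize row 0 (÷3) = (1, 4, 7, 0, 1)
  row 1: subtract 9×row0 = (0, 1, 5, 9, 4)
  row 2: subtract 3×row0 = (0, 2, 9, 0, 10)
  row 3: subtract 8×row0 = (0, 10, 9, 8, 5)
step 2: normalize row 1 (÷1) = (0, 1, 5, 9, 4)
  row 0: subtract 4×row1 = (1, 0, 9, 8, 7)
  row 2: subtract 2×row1 = (0, 0, 10, 4, 2)
  row 3: subtract 10×row1 = (0, 0, 3, 6, 9)
step 3: normalize row 2 (÷10) = (0, 0, 1, 7, 9)
  row 0: subtract 9×row2 = (1, 0, 0, 0, 3)
  row 1: subtract 5×row2 = (0, 1, 0, 7, 3)
  row 3: subtract 3×row2 = (0, 0, 0, 7, 4)
step 4: normalize row 3 (÷7) = (0, 0, 0, 1, 10)
  row 1: subtract 7×row3 = (0, 1, 0, 0, 10)
  row 2: subtract 7×row3 = (0, 0, 1, 0, 5)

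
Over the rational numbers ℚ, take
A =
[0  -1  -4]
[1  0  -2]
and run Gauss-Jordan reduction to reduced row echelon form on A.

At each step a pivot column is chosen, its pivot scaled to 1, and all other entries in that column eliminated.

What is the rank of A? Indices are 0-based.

rank = 2

step 1: exchange rows 0,1
step 1: normalize row 0 (÷1) = (1, 0, -2)
step 2: normalize row 1 (÷-1) = (0, 1, 4)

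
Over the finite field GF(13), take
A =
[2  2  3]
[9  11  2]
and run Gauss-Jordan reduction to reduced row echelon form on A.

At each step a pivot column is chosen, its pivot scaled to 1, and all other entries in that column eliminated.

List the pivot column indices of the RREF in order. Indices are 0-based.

pivot(0,0)=2: scale R0 → (1, 1, 8)
  clear (1,0): R1 −= (9)R0 → (0, 2, 8)
pivot(1,1)=2: scale R1 → (0, 1, 4)
  clear (0,1): R0 −= (1)R1 → (1, 0, 4)

pivot columns: 0, 1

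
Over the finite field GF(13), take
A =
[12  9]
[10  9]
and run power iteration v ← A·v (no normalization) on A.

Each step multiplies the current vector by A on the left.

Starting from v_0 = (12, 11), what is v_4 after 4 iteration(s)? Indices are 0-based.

v_4 = (10, 12)

v_0 = (12, 11).
v_1 = A·v_0 = (9, 11).
v_2 = A·v_1 = (12, 7).
v_3 = A·v_2 = (12, 1).
v_4 = A·v_3 = (10, 12).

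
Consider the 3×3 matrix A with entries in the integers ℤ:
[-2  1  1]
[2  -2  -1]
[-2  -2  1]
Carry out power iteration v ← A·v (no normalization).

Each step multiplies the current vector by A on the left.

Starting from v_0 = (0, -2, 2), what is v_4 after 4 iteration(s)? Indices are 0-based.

v_0 = (0, -2, 2).
v_1 = A·v_0 = (0, 2, 6).
v_2 = A·v_1 = (8, -10, 2).
v_3 = A·v_2 = (-24, 34, 6).
v_4 = A·v_3 = (88, -122, -14).

v_4 = (88, -122, -14)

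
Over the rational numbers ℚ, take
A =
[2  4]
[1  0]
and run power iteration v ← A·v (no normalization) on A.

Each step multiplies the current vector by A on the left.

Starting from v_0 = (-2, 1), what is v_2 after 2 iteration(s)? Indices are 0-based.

v_0 = (-2, 1).
v_1 = A·v_0 = (0, -2).
v_2 = A·v_1 = (-8, 0).

v_2 = (-8, 0)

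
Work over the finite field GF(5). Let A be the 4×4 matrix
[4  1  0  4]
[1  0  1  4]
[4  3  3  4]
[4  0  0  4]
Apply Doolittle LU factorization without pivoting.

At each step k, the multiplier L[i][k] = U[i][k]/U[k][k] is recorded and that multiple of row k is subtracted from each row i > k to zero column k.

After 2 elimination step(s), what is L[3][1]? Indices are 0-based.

Step 1: pivot at (0,0) is 4.
  row1 ← row1 − (4)·row0  ⇒  L[1][0]=4, U row1=(0, 1, 1, 3)
  row2 ← row2 − (1)·row0  ⇒  L[2][0]=1, U row2=(0, 2, 3, 0)
  row3 ← row3 − (1)·row0  ⇒  L[3][0]=1, U row3=(0, 4, 0, 0)
Step 2: pivot at (1,1) is 1.
  row2 ← row2 − (2)·row1  ⇒  L[2][1]=2, U row2=(0, 0, 1, 4)
  row3 ← row3 − (4)·row1  ⇒  L[3][1]=4, U row3=(0, 0, 1, 3)

L[3][1] = 4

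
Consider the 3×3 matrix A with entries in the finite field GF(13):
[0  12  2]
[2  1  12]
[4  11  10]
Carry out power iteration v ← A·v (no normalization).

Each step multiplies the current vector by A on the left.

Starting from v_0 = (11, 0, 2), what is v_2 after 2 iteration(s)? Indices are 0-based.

v_0 = (11, 0, 2).
v_1 = A·v_0 = (4, 7, 12).
v_2 = A·v_1 = (4, 3, 5).

v_2 = (4, 3, 5)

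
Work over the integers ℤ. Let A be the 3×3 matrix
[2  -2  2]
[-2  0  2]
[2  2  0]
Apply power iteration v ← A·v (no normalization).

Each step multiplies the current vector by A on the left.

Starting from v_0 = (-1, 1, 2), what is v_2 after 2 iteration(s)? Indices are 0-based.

v_2 = (-12, 0, 12)

v_0 = (-1, 1, 2).
v_1 = A·v_0 = (0, 6, 0).
v_2 = A·v_1 = (-12, 0, 12).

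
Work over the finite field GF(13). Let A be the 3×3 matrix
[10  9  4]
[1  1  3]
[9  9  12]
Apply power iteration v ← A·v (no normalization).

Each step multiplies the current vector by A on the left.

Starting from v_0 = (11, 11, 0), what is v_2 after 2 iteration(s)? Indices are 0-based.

v_2 = (12, 6, 9)

v_0 = (11, 11, 0).
v_1 = A·v_0 = (1, 9, 3).
v_2 = A·v_1 = (12, 6, 9).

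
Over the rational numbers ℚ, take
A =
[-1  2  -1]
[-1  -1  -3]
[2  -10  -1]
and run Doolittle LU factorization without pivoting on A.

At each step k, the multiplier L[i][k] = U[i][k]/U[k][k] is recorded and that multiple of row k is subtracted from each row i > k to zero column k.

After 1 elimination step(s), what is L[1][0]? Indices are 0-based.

[col 0] pivot -1
  R1 -= 1*R0 → (0, -3, -2)  (L[1][0] := 1)
  R2 -= -2*R0 → (0, -6, -3)  (L[2][0] := -2)

L[1][0] = 1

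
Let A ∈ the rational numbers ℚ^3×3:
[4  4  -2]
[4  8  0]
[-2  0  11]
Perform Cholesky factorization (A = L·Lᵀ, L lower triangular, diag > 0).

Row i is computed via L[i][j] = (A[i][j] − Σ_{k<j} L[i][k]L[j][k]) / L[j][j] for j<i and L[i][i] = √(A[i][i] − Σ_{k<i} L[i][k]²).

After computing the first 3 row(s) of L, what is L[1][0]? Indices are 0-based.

Step 1: L[0][0] = √(4) = 2.
  L[1][0] = (4) / L[0][0] = 2.
Step 2: L[1][1] = √(4) = 2.
  L[2][0] = (-2) / L[0][0] = -1.
  L[2][1] = (2) / L[1][1] = 1.
Step 3: L[2][2] = √(9) = 3.

L[1][0] = 2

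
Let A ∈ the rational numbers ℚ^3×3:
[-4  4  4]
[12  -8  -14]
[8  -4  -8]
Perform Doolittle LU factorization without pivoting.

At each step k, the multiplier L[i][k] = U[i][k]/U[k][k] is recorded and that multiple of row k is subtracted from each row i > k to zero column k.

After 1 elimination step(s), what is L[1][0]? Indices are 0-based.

[col 0] pivot -4
  R1 -= -3*R0 → (0, 4, -2)  (L[1][0] := -3)
  R2 -= -2*R0 → (0, 4, 0)  (L[2][0] := -2)

L[1][0] = -3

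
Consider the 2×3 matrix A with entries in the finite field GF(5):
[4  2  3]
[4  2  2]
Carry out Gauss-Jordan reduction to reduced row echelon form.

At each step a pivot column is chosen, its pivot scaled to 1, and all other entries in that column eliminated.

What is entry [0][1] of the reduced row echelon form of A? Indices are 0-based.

[1] R0 /= 4  ⇒  (1, 3, 2)
     R1 -= 4·R0  ⇒  (0, 0, 4)
column 1 empty below row 1
[2] R1 /= 4  ⇒  (0, 0, 1)
     R0 -= 2·R1  ⇒  (1, 3, 0)

M[0][1] = 3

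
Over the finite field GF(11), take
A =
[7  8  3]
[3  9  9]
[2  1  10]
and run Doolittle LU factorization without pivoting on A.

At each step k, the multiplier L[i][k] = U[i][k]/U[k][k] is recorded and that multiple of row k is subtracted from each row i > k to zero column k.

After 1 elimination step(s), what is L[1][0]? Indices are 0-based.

Step 1: pivot at (0,0) is 7.
  row1 ← row1 − (2)·row0  ⇒  L[1][0]=2, U row1=(0, 4, 3)
  row2 ← row2 − (5)·row0  ⇒  L[2][0]=5, U row2=(0, 5, 6)

L[1][0] = 2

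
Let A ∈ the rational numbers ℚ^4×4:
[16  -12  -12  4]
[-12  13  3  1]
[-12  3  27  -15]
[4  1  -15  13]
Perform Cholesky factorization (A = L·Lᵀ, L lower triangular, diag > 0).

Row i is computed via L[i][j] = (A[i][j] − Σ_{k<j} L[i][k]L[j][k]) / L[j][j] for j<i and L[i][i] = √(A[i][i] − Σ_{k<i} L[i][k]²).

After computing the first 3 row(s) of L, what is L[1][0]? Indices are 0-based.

Step 1: L[0][0] = √(16) = 4.
  L[1][0] = (-12) / L[0][0] = -3.
Step 2: L[1][1] = √(4) = 2.
  L[2][0] = (-12) / L[0][0] = -3.
  L[2][1] = (-6) / L[1][1] = -3.
Step 3: L[2][2] = √(9) = 3.

L[1][0] = -3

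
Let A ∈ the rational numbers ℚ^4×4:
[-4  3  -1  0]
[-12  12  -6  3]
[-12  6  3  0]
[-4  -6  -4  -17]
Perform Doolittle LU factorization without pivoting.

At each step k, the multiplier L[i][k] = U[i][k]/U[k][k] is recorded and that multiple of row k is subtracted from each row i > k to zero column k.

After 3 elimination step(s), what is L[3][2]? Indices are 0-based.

L[3][2] = -4

Step 1: pivot at (0,0) is -4.
  row1 ← row1 − (3)·row0  ⇒  L[1][0]=3, U row1=(0, 3, -3, 3)
  row2 ← row2 − (3)·row0  ⇒  L[2][0]=3, U row2=(0, -3, 6, 0)
  row3 ← row3 − (1)·row0  ⇒  L[3][0]=1, U row3=(0, -9, -3, -17)
Step 2: pivot at (1,1) is 3.
  row2 ← row2 − (-1)·row1  ⇒  L[2][1]=-1, U row2=(0, 0, 3, 3)
  row3 ← row3 − (-3)·row1  ⇒  L[3][1]=-3, U row3=(0, 0, -12, -8)
Step 3: pivot at (2,2) is 3.
  row3 ← row3 − (-4)·row2  ⇒  L[3][2]=-4, U row3=(0, 0, 0, 4)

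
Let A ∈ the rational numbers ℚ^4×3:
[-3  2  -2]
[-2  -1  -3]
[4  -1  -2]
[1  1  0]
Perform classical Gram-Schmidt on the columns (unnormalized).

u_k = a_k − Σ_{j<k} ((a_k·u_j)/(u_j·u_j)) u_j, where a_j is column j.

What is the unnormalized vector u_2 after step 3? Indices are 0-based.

Step 1: u_0 = a_0 = (-3, -2, 4, 1).
Step 2: u_1 = a_1 − (-7/30)·u_0 = (13/10, -22/15, -1/15, 37/30).
Step 3: u_2 = a_2 − (2/15)·u_0 − (58/161)·u_1 = (-333/161, -355/161, -404/161, -93/161).

u_2 = (-333/161, -355/161, -404/161, -93/161)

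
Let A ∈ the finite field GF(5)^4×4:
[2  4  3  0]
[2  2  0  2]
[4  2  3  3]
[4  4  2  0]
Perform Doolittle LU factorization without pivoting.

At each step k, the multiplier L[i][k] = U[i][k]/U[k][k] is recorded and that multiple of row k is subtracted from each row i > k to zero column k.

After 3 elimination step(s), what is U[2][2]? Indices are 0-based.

[col 0] pivot 2
  R1 -= 1*R0 → (0, 3, 2, 2)  (L[1][0] := 1)
  R2 -= 2*R0 → (0, 4, 2, 3)  (L[2][0] := 2)
  R3 -= 2*R0 → (0, 1, 1, 0)  (L[3][0] := 2)
[col 1] pivot 3
  R2 -= 3*R1 → (0, 0, 1, 2)  (L[2][1] := 3)
  R3 -= 2*R1 → (0, 0, 2, 1)  (L[3][1] := 2)
[col 2] pivot 1
  R3 -= 2*R2 → (0, 0, 0, 2)  (L[3][2] := 2)

U[2][2] = 1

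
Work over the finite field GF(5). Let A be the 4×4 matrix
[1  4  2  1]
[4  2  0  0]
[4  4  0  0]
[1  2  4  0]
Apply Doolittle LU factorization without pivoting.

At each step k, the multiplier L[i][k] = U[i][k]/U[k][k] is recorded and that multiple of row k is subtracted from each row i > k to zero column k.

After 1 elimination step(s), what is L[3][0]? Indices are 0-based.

[col 0] pivot 1
  R1 -= 4*R0 → (0, 1, 2, 1)  (L[1][0] := 4)
  R2 -= 4*R0 → (0, 3, 2, 1)  (L[2][0] := 4)
  R3 -= 1*R0 → (0, 3, 2, 4)  (L[3][0] := 1)

L[3][0] = 1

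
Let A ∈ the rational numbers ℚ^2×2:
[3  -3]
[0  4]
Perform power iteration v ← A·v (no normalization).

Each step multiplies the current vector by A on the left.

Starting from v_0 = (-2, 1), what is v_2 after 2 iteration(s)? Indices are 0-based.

v_2 = (-39, 16)

v_0 = (-2, 1).
v_1 = A·v_0 = (-9, 4).
v_2 = A·v_1 = (-39, 16).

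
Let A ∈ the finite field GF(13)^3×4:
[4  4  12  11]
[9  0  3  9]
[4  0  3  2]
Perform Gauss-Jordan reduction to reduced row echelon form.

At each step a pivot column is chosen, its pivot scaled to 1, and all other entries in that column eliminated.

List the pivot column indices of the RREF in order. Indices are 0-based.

pivot columns: 0, 1, 2

pivot(0,0)=4: scale R0 → (1, 1, 3, 6)
  clear (1,0): R1 −= (9)R0 → (0, 4, 2, 7)
  clear (2,0): R2 −= (4)R0 → (0, 9, 4, 4)
pivot(1,1)=4: scale R1 → (0, 1, 7, 5)
  clear (0,1): R0 −= (1)R1 → (1, 0, 9, 1)
  clear (2,1): R2 −= (9)R1 → (0, 0, 6, 11)
pivot(2,2)=6: scale R2 → (0, 0, 1, 4)
  clear (0,2): R0 −= (9)R2 → (1, 0, 0, 4)
  clear (1,2): R1 −= (7)R2 → (0, 1, 0, 3)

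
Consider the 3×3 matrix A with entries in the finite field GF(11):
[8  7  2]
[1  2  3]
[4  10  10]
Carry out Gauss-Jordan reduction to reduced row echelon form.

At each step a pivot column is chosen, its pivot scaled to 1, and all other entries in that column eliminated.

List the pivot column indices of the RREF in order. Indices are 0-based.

pivot(0,0)=8: scale R0 → (1, 5, 3)
  clear (1,0): R1 −= (1)R0 → (0, 8, 0)
  clear (2,0): R2 −= (4)R0 → (0, 1, 9)
pivot(1,1)=8: scale R1 → (0, 1, 0)
  clear (0,1): R0 −= (5)R1 → (1, 0, 3)
  clear (2,1): R2 −= (1)R1 → (0, 0, 9)
pivot(2,2)=9: scale R2 → (0, 0, 1)
  clear (0,2): R0 −= (3)R2 → (1, 0, 0)

pivot columns: 0, 1, 2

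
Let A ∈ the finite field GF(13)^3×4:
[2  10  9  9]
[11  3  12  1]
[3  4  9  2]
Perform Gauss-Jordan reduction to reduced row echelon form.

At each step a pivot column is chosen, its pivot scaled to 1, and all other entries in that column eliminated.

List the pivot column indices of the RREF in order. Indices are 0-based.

step 1: normalize row 0 (÷2) = (1, 5, 11, 11)
  row 1: subtract 11×row0 = (0, 0, 8, 10)
  row 2: subtract 3×row0 = (0, 2, 2, 8)
step 2: exchange rows 1,2
step 2: normalize row 1 (÷2) = (0, 1, 1, 4)
  row 0: subtract 5×row1 = (1, 0, 6, 4)
step 3: normalize row 2 (÷8) = (0, 0, 1, 11)
  row 0: subtract 6×row2 = (1, 0, 0, 3)
  row 1: subtract 1×row2 = (0, 1, 0, 6)

pivot columns: 0, 1, 2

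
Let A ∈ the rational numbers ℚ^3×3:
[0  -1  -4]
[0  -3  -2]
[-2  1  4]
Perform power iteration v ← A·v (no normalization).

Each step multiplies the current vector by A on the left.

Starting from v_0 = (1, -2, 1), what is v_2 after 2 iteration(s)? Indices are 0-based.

v_2 = (-4, -12, 8)

v_0 = (1, -2, 1).
v_1 = A·v_0 = (-2, 4, 0).
v_2 = A·v_1 = (-4, -12, 8).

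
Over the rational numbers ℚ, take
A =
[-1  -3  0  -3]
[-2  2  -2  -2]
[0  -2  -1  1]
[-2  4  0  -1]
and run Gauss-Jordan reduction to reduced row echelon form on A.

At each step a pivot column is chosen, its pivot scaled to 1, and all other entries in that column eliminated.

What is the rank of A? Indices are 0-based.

rank = 4

pivot(0,0)=-1: scale R0 → (1, 3, 0, 3)
  clear (1,0): R1 −= (-2)R0 → (0, 8, -2, 4)
  clear (3,0): R3 −= (-2)R0 → (0, 10, 0, 5)
pivot(1,1)=8: scale R1 → (0, 1, -1/4, 1/2)
  clear (0,1): R0 −= (3)R1 → (1, 0, 3/4, 3/2)
  clear (2,1): R2 −= (-2)R1 → (0, 0, -3/2, 2)
  clear (3,1): R3 −= (10)R1 → (0, 0, 5/2, 0)
pivot(2,2)=-3/2: scale R2 → (0, 0, 1, -4/3)
  clear (0,2): R0 −= (3/4)R2 → (1, 0, 0, 5/2)
  clear (1,2): R1 −= (-1/4)R2 → (0, 1, 0, 1/6)
  clear (3,2): R3 −= (5/2)R2 → (0, 0, 0, 10/3)
pivot(3,3)=10/3: scale R3 → (0, 0, 0, 1)
  clear (0,3): R0 −= (5/2)R3 → (1, 0, 0, 0)
  clear (1,3): R1 −= (1/6)R3 → (0, 1, 0, 0)
  clear (2,3): R2 −= (-4/3)R3 → (0, 0, 1, 0)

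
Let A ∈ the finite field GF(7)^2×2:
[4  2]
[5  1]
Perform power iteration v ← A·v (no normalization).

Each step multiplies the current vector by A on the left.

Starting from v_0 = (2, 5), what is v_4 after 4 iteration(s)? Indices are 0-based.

v_4 = (6, 2)

v_0 = (2, 5).
v_1 = A·v_0 = (4, 1).
v_2 = A·v_1 = (4, 0).
v_3 = A·v_2 = (2, 6).
v_4 = A·v_3 = (6, 2).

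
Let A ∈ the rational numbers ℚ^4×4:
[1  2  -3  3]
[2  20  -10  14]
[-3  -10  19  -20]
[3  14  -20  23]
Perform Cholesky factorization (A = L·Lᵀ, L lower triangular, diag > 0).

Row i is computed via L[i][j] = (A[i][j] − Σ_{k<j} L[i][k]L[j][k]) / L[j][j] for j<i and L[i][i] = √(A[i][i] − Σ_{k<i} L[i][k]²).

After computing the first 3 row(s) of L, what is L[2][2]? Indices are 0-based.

Step 1: L[0][0] = √(1) = 1.
  L[1][0] = (2) / L[0][0] = 2.
Step 2: L[1][1] = √(16) = 4.
  L[2][0] = (-3) / L[0][0] = -3.
  L[2][1] = (-4) / L[1][1] = -1.
Step 3: L[2][2] = √(9) = 3.

L[2][2] = 3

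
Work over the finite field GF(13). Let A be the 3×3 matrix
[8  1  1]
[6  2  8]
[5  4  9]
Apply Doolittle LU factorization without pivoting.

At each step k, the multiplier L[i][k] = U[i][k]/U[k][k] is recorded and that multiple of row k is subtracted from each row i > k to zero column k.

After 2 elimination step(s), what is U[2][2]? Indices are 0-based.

U[2][2] = 7

Step 1: pivot at (0,0) is 8.
  row1 ← row1 − (4)·row0  ⇒  L[1][0]=4, U row1=(0, 11, 4)
  row2 ← row2 − (12)·row0  ⇒  L[2][0]=12, U row2=(0, 5, 10)
Step 2: pivot at (1,1) is 11.
  row2 ← row2 − (4)·row1  ⇒  L[2][1]=4, U row2=(0, 0, 7)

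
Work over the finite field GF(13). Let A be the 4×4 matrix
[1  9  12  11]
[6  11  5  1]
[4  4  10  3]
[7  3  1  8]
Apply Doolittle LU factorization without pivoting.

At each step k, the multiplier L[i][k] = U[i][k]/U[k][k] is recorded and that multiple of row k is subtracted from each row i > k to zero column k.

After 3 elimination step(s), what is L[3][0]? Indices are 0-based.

[col 0] pivot 1
  R1 -= 6*R0 → (0, 9, 11, 0)  (L[1][0] := 6)
  R2 -= 4*R0 → (0, 7, 1, 11)  (L[2][0] := 4)
  R3 -= 7*R0 → (0, 5, 8, 9)  (L[3][0] := 7)
[col 1] pivot 9
  R2 -= 8*R1 → (0, 0, 4, 11)  (L[2][1] := 8)
  R3 -= 2*R1 → (0, 0, 12, 9)  (L[3][1] := 2)
[col 2] pivot 4
  R3 -= 3*R2 → (0, 0, 0, 2)  (L[3][2] := 3)

L[3][0] = 7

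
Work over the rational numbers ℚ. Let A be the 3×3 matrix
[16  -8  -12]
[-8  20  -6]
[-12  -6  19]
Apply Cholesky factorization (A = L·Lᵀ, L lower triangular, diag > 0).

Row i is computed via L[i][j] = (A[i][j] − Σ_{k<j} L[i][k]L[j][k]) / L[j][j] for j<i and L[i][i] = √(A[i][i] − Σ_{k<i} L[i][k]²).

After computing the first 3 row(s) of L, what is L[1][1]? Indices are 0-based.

Step 1: L[0][0] = √(16) = 4.
  L[1][0] = (-8) / L[0][0] = -2.
Step 2: L[1][1] = √(16) = 4.
  L[2][0] = (-12) / L[0][0] = -3.
  L[2][1] = (-12) / L[1][1] = -3.
Step 3: L[2][2] = √(1) = 1.

L[1][1] = 4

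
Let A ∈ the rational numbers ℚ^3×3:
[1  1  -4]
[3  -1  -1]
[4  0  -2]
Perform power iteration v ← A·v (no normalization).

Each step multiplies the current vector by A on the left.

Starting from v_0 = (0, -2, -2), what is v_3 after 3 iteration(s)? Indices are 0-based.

v_0 = (0, -2, -2).
v_1 = A·v_0 = (6, 4, 4).
v_2 = A·v_1 = (-6, 10, 16).
v_3 = A·v_2 = (-60, -44, -56).

v_3 = (-60, -44, -56)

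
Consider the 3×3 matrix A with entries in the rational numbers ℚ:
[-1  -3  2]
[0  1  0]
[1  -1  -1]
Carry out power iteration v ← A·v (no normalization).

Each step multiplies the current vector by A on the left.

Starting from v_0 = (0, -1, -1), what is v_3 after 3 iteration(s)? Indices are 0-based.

v_3 = (-3, -1, 7)

v_0 = (0, -1, -1).
v_1 = A·v_0 = (1, -1, 2).
v_2 = A·v_1 = (6, -1, 0).
v_3 = A·v_2 = (-3, -1, 7).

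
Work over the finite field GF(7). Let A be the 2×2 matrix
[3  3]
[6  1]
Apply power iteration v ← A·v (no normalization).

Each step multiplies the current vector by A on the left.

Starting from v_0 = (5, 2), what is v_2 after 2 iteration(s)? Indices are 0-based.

v_0 = (5, 2).
v_1 = A·v_0 = (0, 4).
v_2 = A·v_1 = (5, 4).

v_2 = (5, 4)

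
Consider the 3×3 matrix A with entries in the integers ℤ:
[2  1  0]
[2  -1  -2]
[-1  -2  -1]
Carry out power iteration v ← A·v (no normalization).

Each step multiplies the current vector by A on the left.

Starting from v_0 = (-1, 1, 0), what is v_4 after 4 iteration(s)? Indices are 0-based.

v_0 = (-1, 1, 0).
v_1 = A·v_0 = (-1, -3, -1).
v_2 = A·v_1 = (-5, 3, 8).
v_3 = A·v_2 = (-7, -29, -9).
v_4 = A·v_3 = (-43, 33, 74).

v_4 = (-43, 33, 74)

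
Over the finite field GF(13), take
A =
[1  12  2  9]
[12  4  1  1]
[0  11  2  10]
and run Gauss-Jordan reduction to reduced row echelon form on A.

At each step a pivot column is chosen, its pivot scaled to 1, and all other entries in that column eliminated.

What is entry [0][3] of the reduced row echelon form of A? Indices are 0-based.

[1] R0 /= 1  ⇒  (1, 12, 2, 9)
     R1 -= 12·R0  ⇒  (0, 3, 3, 10)
[2] R1 /= 3  ⇒  (0, 1, 1, 12)
     R0 -= 12·R1  ⇒  (1, 0, 3, 8)
     R2 -= 11·R1  ⇒  (0, 0, 4, 8)
[3] R2 /= 4  ⇒  (0, 0, 1, 2)
     R0 -= 3·R2  ⇒  (1, 0, 0, 2)
     R1 -= 1·R2  ⇒  (0, 1, 0, 10)

M[0][3] = 2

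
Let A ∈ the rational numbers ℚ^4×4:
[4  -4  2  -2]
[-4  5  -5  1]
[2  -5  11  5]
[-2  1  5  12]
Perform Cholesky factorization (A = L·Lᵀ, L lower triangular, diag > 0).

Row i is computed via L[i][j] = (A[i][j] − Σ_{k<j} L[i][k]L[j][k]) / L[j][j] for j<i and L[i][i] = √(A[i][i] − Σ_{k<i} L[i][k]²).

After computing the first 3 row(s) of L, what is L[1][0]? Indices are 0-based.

L[1][0] = -2

Step 1: L[0][0] = √(4) = 2.
  L[1][0] = (-4) / L[0][0] = -2.
Step 2: L[1][1] = √(1) = 1.
  L[2][0] = (2) / L[0][0] = 1.
  L[2][1] = (-3) / L[1][1] = -3.
Step 3: L[2][2] = √(1) = 1.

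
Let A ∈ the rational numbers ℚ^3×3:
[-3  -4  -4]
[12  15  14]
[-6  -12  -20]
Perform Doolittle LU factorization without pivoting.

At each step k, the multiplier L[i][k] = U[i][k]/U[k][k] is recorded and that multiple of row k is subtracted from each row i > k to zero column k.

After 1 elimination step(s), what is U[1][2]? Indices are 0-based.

U[1][2] = -2

Step 1: pivot at (0,0) is -3.
  row1 ← row1 − (-4)·row0  ⇒  L[1][0]=-4, U row1=(0, -1, -2)
  row2 ← row2 − (2)·row0  ⇒  L[2][0]=2, U row2=(0, -4, -12)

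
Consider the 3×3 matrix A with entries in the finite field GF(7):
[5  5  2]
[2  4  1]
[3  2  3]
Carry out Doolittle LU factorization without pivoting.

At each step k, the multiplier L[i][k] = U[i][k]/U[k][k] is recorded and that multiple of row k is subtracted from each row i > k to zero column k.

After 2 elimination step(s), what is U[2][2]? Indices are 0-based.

U[2][2] = 4

Step 1: pivot at (0,0) is 5.
  row1 ← row1 − (6)·row0  ⇒  L[1][0]=6, U row1=(0, 2, 3)
  row2 ← row2 − (2)·row0  ⇒  L[2][0]=2, U row2=(0, 6, 6)
Step 2: pivot at (1,1) is 2.
  row2 ← row2 − (3)·row1  ⇒  L[2][1]=3, U row2=(0, 0, 4)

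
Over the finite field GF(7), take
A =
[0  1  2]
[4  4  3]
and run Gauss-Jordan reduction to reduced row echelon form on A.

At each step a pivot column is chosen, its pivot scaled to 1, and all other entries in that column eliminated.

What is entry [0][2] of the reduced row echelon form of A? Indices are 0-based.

step 1: exchange rows 0,1
step 1: normalize row 0 (÷4) = (1, 1, 6)
step 2: normalize row 1 (÷1) = (0, 1, 2)
  row 0: subtract 1×row1 = (1, 0, 4)

M[0][2] = 4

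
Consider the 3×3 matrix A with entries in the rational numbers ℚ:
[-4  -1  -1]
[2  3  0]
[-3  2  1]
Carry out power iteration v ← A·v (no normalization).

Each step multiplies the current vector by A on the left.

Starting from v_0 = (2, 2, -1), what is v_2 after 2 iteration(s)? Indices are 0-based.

v_2 = (29, 12, 44)

v_0 = (2, 2, -1).
v_1 = A·v_0 = (-9, 10, -3).
v_2 = A·v_1 = (29, 12, 44).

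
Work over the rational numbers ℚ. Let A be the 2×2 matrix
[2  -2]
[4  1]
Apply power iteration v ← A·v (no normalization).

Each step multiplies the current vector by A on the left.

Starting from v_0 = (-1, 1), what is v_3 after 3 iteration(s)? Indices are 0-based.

v_0 = (-1, 1).
v_1 = A·v_0 = (-4, -3).
v_2 = A·v_1 = (-2, -19).
v_3 = A·v_2 = (34, -27).

v_3 = (34, -27)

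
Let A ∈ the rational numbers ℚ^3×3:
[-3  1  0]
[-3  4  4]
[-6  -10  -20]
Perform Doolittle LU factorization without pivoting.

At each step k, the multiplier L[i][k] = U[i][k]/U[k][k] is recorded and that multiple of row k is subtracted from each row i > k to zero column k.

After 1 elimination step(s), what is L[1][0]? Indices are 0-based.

Step 1: pivot at (0,0) is -3.
  row1 ← row1 − (1)·row0  ⇒  L[1][0]=1, U row1=(0, 3, 4)
  row2 ← row2 − (2)·row0  ⇒  L[2][0]=2, U row2=(0, -12, -20)

L[1][0] = 1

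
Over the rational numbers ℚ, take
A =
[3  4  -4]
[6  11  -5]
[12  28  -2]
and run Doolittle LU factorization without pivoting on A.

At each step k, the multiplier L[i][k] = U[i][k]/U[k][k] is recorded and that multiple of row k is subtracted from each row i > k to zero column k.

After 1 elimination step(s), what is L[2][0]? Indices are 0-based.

[col 0] pivot 3
  R1 -= 2*R0 → (0, 3, 3)  (L[1][0] := 2)
  R2 -= 4*R0 → (0, 12, 14)  (L[2][0] := 4)

L[2][0] = 4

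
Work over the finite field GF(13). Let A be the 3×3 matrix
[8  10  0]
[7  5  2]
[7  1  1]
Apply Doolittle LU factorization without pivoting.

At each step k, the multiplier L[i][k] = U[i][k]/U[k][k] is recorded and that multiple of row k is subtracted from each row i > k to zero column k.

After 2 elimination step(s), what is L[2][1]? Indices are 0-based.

Step 1: pivot at (0,0) is 8.
  row1 ← row1 − (9)·row0  ⇒  L[1][0]=9, U row1=(0, 6, 2)
  row2 ← row2 − (9)·row0  ⇒  L[2][0]=9, U row2=(0, 2, 1)
Step 2: pivot at (1,1) is 6.
  row2 ← row2 − (9)·row1  ⇒  L[2][1]=9, U row2=(0, 0, 9)

L[2][1] = 9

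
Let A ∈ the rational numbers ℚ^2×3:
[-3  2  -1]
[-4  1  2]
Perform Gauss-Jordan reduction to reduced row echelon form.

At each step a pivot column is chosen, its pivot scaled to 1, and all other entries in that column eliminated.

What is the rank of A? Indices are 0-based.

rank = 2

[1] R0 /= -3  ⇒  (1, -2/3, 1/3)
     R1 -= -4·R0  ⇒  (0, -5/3, 10/3)
[2] R1 /= -5/3  ⇒  (0, 1, -2)
     R0 -= -2/3·R1  ⇒  (1, 0, -1)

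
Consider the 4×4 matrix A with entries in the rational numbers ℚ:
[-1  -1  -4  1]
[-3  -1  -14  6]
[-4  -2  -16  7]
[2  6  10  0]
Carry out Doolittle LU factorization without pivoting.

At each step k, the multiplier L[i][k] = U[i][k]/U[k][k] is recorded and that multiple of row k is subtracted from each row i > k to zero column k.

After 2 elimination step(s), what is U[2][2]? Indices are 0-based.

U[2][2] = 2

Step 1: pivot at (0,0) is -1.
  row1 ← row1 − (3)·row0  ⇒  L[1][0]=3, U row1=(0, 2, -2, 3)
  row2 ← row2 − (4)·row0  ⇒  L[2][0]=4, U row2=(0, 2, 0, 3)
  row3 ← row3 − (-2)·row0  ⇒  L[3][0]=-2, U row3=(0, 4, 2, 2)
Step 2: pivot at (1,1) is 2.
  row2 ← row2 − (1)·row1  ⇒  L[2][1]=1, U row2=(0, 0, 2, 0)
  row3 ← row3 − (2)·row1  ⇒  L[3][1]=2, U row3=(0, 0, 6, -4)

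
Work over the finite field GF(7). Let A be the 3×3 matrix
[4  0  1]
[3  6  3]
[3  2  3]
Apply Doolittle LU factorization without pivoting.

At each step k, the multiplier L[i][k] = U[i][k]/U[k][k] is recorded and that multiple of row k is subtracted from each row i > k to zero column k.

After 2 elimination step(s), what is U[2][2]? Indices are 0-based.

Step 1: pivot at (0,0) is 4.
  row1 ← row1 − (6)·row0  ⇒  L[1][0]=6, U row1=(0, 6, 4)
  row2 ← row2 − (6)·row0  ⇒  L[2][0]=6, U row2=(0, 2, 4)
Step 2: pivot at (1,1) is 6.
  row2 ← row2 − (5)·row1  ⇒  L[2][1]=5, U row2=(0, 0, 5)

U[2][2] = 5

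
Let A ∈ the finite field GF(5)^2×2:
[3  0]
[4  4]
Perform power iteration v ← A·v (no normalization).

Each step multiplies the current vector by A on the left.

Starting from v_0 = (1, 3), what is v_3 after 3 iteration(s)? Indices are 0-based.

v_0 = (1, 3).
v_1 = A·v_0 = (3, 1).
v_2 = A·v_1 = (4, 1).
v_3 = A·v_2 = (2, 0).

v_3 = (2, 0)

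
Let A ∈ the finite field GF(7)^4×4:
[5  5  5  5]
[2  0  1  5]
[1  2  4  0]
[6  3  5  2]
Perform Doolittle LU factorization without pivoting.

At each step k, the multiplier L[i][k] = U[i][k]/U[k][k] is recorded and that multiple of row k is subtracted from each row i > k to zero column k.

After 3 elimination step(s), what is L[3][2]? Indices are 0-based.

L[3][2] = 3

k=0: U[0][0]=5
  eliminate (1,0): mult=6, new row 1: (0, 5, 6, 3); set L[1][0]=6
  eliminate (2,0): mult=3, new row 2: (0, 1, 3, 6); set L[2][0]=3
  eliminate (3,0): mult=4, new row 3: (0, 4, 6, 3); set L[3][0]=4
k=1: U[1][1]=5
  eliminate (2,1): mult=3, new row 2: (0, 0, 6, 4); set L[2][1]=3
  eliminate (3,1): mult=5, new row 3: (0, 0, 4, 2); set L[3][1]=5
k=2: U[2][2]=6
  eliminate (3,2): mult=3, new row 3: (0, 0, 0, 4); set L[3][2]=3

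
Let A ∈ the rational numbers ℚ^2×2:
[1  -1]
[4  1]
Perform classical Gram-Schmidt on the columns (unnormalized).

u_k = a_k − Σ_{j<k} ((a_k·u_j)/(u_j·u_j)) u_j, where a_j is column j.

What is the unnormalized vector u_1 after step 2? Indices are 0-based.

Step 1: u_0 = a_0 = (1, 4).
Step 2: u_1 = a_1 − (3/17)·u_0 = (-20/17, 5/17).

u_1 = (-20/17, 5/17)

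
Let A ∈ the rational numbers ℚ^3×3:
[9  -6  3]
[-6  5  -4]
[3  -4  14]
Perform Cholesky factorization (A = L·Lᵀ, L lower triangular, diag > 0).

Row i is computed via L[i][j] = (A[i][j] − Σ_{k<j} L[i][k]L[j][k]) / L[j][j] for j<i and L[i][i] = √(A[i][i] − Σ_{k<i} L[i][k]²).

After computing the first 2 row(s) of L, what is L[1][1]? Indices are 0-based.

L[1][1] = 1

Step 1: L[0][0] = √(9) = 3.
  L[1][0] = (-6) / L[0][0] = -2.
Step 2: L[1][1] = √(1) = 1.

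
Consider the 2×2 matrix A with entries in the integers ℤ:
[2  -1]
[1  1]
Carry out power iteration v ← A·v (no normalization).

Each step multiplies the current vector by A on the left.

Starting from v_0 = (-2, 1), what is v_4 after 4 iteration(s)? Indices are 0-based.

v_0 = (-2, 1).
v_1 = A·v_0 = (-5, -1).
v_2 = A·v_1 = (-9, -6).
v_3 = A·v_2 = (-12, -15).
v_4 = A·v_3 = (-9, -27).

v_4 = (-9, -27)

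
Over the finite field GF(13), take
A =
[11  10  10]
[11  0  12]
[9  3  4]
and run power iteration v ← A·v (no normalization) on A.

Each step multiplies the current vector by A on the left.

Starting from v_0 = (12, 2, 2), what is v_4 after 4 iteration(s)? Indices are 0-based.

v_0 = (12, 2, 2).
v_1 = A·v_0 = (3, 0, 5).
v_2 = A·v_1 = (5, 2, 8).
v_3 = A·v_2 = (12, 8, 5).
v_4 = A·v_3 = (2, 10, 9).

v_4 = (2, 10, 9)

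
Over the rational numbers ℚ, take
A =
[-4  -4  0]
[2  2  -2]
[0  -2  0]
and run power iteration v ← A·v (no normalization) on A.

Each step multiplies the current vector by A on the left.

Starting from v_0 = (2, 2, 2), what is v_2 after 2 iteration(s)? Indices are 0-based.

v_2 = (48, -16, -8)

v_0 = (2, 2, 2).
v_1 = A·v_0 = (-16, 4, -4).
v_2 = A·v_1 = (48, -16, -8).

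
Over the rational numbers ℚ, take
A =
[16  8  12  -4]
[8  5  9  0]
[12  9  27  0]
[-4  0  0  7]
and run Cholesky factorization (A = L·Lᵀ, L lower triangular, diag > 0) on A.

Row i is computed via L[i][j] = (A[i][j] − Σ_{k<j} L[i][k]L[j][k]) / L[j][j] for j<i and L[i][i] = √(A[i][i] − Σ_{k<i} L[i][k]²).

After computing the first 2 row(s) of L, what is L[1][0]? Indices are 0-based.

Step 1: L[0][0] = √(16) = 4.
  L[1][0] = (8) / L[0][0] = 2.
Step 2: L[1][1] = √(1) = 1.

L[1][0] = 2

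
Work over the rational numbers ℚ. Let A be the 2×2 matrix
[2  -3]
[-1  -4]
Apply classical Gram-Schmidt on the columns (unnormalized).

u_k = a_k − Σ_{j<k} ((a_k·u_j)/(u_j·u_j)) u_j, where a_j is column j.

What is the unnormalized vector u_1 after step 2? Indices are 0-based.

Step 1: u_0 = a_0 = (2, -1).
Step 2: u_1 = a_1 − (-2/5)·u_0 = (-11/5, -22/5).

u_1 = (-11/5, -22/5)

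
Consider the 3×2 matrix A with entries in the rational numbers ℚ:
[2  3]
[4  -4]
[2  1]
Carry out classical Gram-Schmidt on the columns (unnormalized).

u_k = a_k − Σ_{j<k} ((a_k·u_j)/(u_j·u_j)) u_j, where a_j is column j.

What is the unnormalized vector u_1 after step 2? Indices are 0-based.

Step 1: u_0 = a_0 = (2, 4, 2).
Step 2: u_1 = a_1 − (-1/3)·u_0 = (11/3, -8/3, 5/3).

u_1 = (11/3, -8/3, 5/3)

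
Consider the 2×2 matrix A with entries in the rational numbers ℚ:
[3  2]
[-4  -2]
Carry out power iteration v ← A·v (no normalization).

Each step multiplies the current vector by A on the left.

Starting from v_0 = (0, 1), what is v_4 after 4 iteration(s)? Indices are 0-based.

v_0 = (0, 1).
v_1 = A·v_0 = (2, -2).
v_2 = A·v_1 = (2, -4).
v_3 = A·v_2 = (-2, 0).
v_4 = A·v_3 = (-6, 8).

v_4 = (-6, 8)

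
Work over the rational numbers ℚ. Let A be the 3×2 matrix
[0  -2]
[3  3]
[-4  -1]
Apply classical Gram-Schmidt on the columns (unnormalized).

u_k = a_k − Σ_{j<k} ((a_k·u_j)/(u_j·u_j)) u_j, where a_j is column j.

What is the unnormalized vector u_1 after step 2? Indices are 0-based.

u_1 = (-2, 36/25, 27/25)

Step 1: u_0 = a_0 = (0, 3, -4).
Step 2: u_1 = a_1 − (13/25)·u_0 = (-2, 36/25, 27/25).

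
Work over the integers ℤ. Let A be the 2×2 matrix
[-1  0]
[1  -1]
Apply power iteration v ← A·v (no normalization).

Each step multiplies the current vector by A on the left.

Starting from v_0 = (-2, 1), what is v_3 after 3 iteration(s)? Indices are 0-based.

v_3 = (2, -7)

v_0 = (-2, 1).
v_1 = A·v_0 = (2, -3).
v_2 = A·v_1 = (-2, 5).
v_3 = A·v_2 = (2, -7).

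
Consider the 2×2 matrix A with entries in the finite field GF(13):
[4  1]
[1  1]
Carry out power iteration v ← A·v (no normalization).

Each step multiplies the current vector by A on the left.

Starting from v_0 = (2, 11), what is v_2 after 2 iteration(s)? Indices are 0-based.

v_2 = (11, 6)

v_0 = (2, 11).
v_1 = A·v_0 = (6, 0).
v_2 = A·v_1 = (11, 6).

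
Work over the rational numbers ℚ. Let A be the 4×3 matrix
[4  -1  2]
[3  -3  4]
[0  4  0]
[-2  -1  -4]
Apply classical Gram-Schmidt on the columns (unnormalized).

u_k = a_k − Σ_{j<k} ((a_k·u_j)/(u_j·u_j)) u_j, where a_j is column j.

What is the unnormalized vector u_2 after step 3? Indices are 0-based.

u_2 = (-621/331, 382/331, -36/331, -669/331)

Step 1: u_0 = a_0 = (4, 3, 0, -2).
Step 2: u_1 = a_1 − (-11/29)·u_0 = (15/29, -54/29, 4, -51/29).
Step 3: u_2 = a_2 − (28/29)·u_0 − (9/331)·u_1 = (-621/331, 382/331, -36/331, -669/331).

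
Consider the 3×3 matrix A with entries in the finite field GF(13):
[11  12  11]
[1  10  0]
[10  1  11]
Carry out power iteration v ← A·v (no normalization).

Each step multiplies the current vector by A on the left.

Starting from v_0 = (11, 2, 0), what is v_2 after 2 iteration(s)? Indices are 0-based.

v_2 = (1, 0, 9)

v_0 = (11, 2, 0).
v_1 = A·v_0 = (2, 5, 8).
v_2 = A·v_1 = (1, 0, 9).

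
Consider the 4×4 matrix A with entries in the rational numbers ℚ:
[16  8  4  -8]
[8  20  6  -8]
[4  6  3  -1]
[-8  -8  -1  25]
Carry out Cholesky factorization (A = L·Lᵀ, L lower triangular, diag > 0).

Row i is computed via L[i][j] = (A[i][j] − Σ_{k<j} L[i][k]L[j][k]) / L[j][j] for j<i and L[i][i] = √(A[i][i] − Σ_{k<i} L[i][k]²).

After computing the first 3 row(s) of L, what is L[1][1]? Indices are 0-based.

L[1][1] = 4

Step 1: L[0][0] = √(16) = 4.
  L[1][0] = (8) / L[0][0] = 2.
Step 2: L[1][1] = √(16) = 4.
  L[2][0] = (4) / L[0][0] = 1.
  L[2][1] = (4) / L[1][1] = 1.
Step 3: L[2][2] = √(1) = 1.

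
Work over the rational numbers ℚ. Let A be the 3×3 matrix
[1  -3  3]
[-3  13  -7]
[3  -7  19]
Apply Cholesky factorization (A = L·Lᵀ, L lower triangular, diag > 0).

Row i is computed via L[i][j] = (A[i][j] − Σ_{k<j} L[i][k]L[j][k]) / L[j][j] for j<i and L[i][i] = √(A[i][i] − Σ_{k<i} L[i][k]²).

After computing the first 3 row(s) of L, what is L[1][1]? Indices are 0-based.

Step 1: L[0][0] = √(1) = 1.
  L[1][0] = (-3) / L[0][0] = -3.
Step 2: L[1][1] = √(4) = 2.
  L[2][0] = (3) / L[0][0] = 3.
  L[2][1] = (2) / L[1][1] = 1.
Step 3: L[2][2] = √(9) = 3.

L[1][1] = 2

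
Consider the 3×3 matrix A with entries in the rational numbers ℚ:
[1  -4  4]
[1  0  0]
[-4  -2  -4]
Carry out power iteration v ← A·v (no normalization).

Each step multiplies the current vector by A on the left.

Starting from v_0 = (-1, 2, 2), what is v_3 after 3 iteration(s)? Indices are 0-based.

v_0 = (-1, 2, 2).
v_1 = A·v_0 = (-1, -1, -8).
v_2 = A·v_1 = (-29, -1, 38).
v_3 = A·v_2 = (127, -29, -34).

v_3 = (127, -29, -34)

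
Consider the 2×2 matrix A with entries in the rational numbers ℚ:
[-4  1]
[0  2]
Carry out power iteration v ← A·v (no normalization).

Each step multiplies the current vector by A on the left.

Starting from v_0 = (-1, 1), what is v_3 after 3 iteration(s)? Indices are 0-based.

v_3 = (76, 8)

v_0 = (-1, 1).
v_1 = A·v_0 = (5, 2).
v_2 = A·v_1 = (-18, 4).
v_3 = A·v_2 = (76, 8).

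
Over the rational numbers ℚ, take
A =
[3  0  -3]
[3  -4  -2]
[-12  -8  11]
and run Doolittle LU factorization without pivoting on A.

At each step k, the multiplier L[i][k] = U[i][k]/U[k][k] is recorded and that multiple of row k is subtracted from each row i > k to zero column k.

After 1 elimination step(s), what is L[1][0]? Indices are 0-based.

k=0: U[0][0]=3
  eliminate (1,0): mult=1, new row 1: (0, -4, 1); set L[1][0]=1
  eliminate (2,0): mult=-4, new row 2: (0, -8, -1); set L[2][0]=-4

L[1][0] = 1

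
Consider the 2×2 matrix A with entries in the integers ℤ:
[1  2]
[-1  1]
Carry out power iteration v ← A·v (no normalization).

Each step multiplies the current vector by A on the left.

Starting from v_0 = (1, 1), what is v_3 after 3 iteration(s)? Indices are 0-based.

v_3 = (-3, -6)

v_0 = (1, 1).
v_1 = A·v_0 = (3, 0).
v_2 = A·v_1 = (3, -3).
v_3 = A·v_2 = (-3, -6).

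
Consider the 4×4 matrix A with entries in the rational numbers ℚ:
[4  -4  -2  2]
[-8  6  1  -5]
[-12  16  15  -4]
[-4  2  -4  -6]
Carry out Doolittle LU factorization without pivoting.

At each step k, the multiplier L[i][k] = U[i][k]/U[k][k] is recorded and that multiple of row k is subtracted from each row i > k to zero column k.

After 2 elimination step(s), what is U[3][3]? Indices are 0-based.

U[3][3] = -3

[col 0] pivot 4
  R1 -= -2*R0 → (0, -2, -3, -1)  (L[1][0] := -2)
  R2 -= -3*R0 → (0, 4, 9, 2)  (L[2][0] := -3)
  R3 -= -1*R0 → (0, -2, -6, -4)  (L[3][0] := -1)
[col 1] pivot -2
  R2 -= -2*R1 → (0, 0, 3, 0)  (L[2][1] := -2)
  R3 -= 1*R1 → (0, 0, -3, -3)  (L[3][1] := 1)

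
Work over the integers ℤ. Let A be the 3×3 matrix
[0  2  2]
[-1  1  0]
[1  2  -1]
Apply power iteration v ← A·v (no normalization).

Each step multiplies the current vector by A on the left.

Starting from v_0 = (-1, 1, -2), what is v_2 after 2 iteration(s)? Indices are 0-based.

v_0 = (-1, 1, -2).
v_1 = A·v_0 = (-2, 2, 3).
v_2 = A·v_1 = (10, 4, -1).

v_2 = (10, 4, -1)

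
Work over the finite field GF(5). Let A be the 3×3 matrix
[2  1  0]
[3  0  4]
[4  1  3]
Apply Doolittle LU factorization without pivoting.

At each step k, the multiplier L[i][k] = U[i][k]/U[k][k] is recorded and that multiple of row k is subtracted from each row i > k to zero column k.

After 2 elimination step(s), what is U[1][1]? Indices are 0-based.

U[1][1] = 1

k=0: U[0][0]=2
  eliminate (1,0): mult=4, new row 1: (0, 1, 4); set L[1][0]=4
  eliminate (2,0): mult=2, new row 2: (0, 4, 3); set L[2][0]=2
k=1: U[1][1]=1
  eliminate (2,1): mult=4, new row 2: (0, 0, 2); set L[2][1]=4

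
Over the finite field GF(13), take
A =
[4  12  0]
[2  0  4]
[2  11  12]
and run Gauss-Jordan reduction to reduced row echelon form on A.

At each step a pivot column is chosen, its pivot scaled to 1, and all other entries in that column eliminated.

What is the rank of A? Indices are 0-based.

step 1: normalize row 0 (÷4) = (1, 3, 0)
  row 1: subtract 2×row0 = (0, 7, 4)
  row 2: subtract 2×row0 = (0, 5, 12)
step 2: normalize row 1 (÷7) = (0, 1, 8)
  row 0: subtract 3×row1 = (1, 0, 2)
  row 2: subtract 5×row1 = (0, 0, 11)
step 3: normalize row 2 (÷11) = (0, 0, 1)
  row 0: subtract 2×row2 = (1, 0, 0)
  row 1: subtract 8×row2 = (0, 1, 0)

rank = 3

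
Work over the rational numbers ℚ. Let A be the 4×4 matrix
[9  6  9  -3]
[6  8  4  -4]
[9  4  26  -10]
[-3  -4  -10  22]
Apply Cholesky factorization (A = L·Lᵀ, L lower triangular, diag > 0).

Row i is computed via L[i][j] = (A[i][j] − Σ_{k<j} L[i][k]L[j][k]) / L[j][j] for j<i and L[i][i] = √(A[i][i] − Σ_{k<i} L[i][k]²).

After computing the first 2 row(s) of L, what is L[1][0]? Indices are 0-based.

L[1][0] = 2

Step 1: L[0][0] = √(9) = 3.
  L[1][0] = (6) / L[0][0] = 2.
Step 2: L[1][1] = √(4) = 2.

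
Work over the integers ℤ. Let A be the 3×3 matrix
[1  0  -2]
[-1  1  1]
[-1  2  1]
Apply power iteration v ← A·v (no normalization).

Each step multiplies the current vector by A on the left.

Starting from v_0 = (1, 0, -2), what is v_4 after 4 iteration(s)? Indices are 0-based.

v_0 = (1, 0, -2).
v_1 = A·v_0 = (5, -3, -3).
v_2 = A·v_1 = (11, -11, -14).
v_3 = A·v_2 = (39, -36, -47).
v_4 = A·v_3 = (133, -122, -158).

v_4 = (133, -122, -158)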